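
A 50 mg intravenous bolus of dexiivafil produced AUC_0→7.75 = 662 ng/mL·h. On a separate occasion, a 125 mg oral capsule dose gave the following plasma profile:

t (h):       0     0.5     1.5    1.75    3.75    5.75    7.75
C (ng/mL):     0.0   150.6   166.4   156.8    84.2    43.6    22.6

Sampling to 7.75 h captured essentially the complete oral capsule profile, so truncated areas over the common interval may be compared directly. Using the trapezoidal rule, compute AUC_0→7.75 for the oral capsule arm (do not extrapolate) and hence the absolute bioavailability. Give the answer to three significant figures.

Trapezoidal AUC_0→7.75 (oral capsule):
  [0→0.5]: (0.0+150.6)/2 × 0.5 = 37.65
  [0.5→1.5]: (150.6+166.4)/2 × 1 = 158.5
  [1.5→1.75]: (166.4+156.8)/2 × 0.25 = 40.4
  [1.75→3.75]: (156.8+84.2)/2 × 2 = 241.0
  [3.75→5.75]: (84.2+43.6)/2 × 2 = 127.8
  [5.75→7.75]: (43.6+22.6)/2 × 2 = 66.2
  Sum = 671.55 ng/mL·h
F = (AUC_ev/D_ev)/(AUC_iv/D_iv) = (671.55/125)/(662/50) = 5.3724/13.24 = 0.4058

F = 0.406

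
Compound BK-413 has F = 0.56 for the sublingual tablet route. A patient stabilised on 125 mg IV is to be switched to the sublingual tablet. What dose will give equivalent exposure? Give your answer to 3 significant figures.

For equal systemic exposure: F × D_ev = D_iv
D_ev = D_iv / F = 125 / 0.56 = 223.214 mg

D_sublingual = 223 mg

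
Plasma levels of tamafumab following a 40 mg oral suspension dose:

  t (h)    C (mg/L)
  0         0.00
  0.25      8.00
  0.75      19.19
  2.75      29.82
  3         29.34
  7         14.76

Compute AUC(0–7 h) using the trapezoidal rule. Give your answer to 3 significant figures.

AUC = 152 mg/L·h

Trapezoidal AUC_0→7:
  [0→0.25]: (0.00+8.00)/2 × 0.25 = 1.0
  [0.25→0.75]: (8.00+19.19)/2 × 0.5 = 6.7975
  [0.75→2.75]: (19.19+29.82)/2 × 2 = 49.01
  [2.75→3]: (29.82+29.34)/2 × 0.25 = 7.395
  [3→7]: (29.34+14.76)/2 × 4 = 88.2
  Sum = 152.4025 mg/L·h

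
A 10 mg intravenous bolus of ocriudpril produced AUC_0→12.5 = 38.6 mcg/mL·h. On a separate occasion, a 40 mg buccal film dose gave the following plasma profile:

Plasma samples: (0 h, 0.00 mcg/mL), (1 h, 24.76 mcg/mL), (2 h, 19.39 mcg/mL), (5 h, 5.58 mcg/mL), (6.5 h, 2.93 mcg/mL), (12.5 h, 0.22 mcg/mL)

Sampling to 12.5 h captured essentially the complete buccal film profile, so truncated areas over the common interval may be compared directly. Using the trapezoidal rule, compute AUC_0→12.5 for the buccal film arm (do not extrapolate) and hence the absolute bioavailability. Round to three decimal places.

F = 0.568

Trapezoidal AUC_0→12.5 (buccal film):
  [0→1]: (0.00+24.76)/2 × 1 = 12.38
  [1→2]: (24.76+19.39)/2 × 1 = 22.075
  [2→5]: (19.39+5.58)/2 × 3 = 37.455
  [5→6.5]: (5.58+2.93)/2 × 1.5 = 6.3825
  [6.5→12.5]: (2.93+0.22)/2 × 6 = 9.45
  Sum = 87.7425 mcg/mL·h
F = (AUC_ev/D_ev)/(AUC_iv/D_iv) = (87.7425/40)/(38.6/10) = 2.1935625/3.86 = 0.5683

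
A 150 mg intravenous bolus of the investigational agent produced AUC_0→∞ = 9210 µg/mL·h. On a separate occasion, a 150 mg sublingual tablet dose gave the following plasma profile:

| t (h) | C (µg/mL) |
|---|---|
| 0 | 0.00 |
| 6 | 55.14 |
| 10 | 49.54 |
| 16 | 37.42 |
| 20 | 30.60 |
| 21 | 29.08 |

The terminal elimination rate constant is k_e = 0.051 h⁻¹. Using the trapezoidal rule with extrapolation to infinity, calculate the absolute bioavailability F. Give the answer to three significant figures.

Trapezoidal AUC_0→21 (sublingual tablet):
  [0→6]: (0.00+55.14)/2 × 6 = 165.42
  [6→10]: (55.14+49.54)/2 × 4 = 209.36
  [10→16]: (49.54+37.42)/2 × 6 = 260.88
  [16→20]: (37.42+30.60)/2 × 4 = 136.04
  [20→21]: (30.60+29.08)/2 × 1 = 29.84
  Sum = 801.54 µg/mL·h
Tail: C_last/k_e = 29.08/0.051 = 570.196
AUC_0→∞ (sublingual tablet) = 801.54 + 570.196 = 1371.736 µg/mL·h
F = (AUC_ev/D_ev)/(AUC_iv/D_iv) = (1371.736/150)/(9210/150) = 9.14491/61.4 = 0.1489

F = 0.149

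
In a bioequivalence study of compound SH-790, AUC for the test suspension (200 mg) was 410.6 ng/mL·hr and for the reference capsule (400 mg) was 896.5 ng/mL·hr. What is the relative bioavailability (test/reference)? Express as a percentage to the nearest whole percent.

F_rel = 92%

F_rel = (AUC_test/D_test) / (AUC_ref/D_ref)
      = (410.6/200) / (896.5/400)
      = 2.053 / 2.24125 = 0.9160 = 91.60%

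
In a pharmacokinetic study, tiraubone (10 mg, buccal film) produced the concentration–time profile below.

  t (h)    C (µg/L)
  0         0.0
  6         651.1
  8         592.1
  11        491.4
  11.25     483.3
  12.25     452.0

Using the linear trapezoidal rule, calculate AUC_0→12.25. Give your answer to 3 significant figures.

Trapezoidal AUC_0→12.25:
  [0→6]: (0.0+651.1)/2 × 6 = 1953.3
  [6→8]: (651.1+592.1)/2 × 2 = 1243.2
  [8→11]: (592.1+491.4)/2 × 3 = 1625.25
  [11→11.25]: (491.4+483.3)/2 × 0.25 = 121.8375
  [11.25→12.25]: (483.3+452.0)/2 × 1 = 467.65
  Sum = 5411.2375 µg/L·h

AUC = 5410 µg/L·h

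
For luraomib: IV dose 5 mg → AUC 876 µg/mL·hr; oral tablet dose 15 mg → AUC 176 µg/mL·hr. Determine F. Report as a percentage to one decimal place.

F = (AUC_ev / D_ev) / (AUC_iv / D_iv)
  = (176/15) / (876/5)
  = 11.7333 / 175.2 = 0.0670
  = 6.70%

F = 6.7%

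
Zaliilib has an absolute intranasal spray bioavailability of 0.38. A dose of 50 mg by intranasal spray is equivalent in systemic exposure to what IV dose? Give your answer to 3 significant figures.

D_iv = 19.0 mg

Systemic exposure from an extravascular dose = F × D_ev, so the equivalent IV dose is F × D_ev.
D_iv = F × D_ev = 0.38 × 50 = 19 mg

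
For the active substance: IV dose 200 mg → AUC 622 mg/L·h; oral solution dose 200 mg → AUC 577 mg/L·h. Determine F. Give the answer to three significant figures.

F = 0.928

F = (AUC_ev / D_ev) / (AUC_iv / D_iv)
  = (577/200) / (622/200)
  = 2.885 / 3.11 = 0.9277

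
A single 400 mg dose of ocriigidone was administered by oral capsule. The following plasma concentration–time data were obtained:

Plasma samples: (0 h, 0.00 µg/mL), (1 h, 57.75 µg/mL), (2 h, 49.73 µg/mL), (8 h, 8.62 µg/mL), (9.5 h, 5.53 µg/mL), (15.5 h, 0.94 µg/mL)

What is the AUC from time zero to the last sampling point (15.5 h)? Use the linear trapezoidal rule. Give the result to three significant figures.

Trapezoidal AUC_0→15.5:
  [0→1]: (0.00+57.75)/2 × 1 = 28.875
  [1→2]: (57.75+49.73)/2 × 1 = 53.74
  [2→8]: (49.73+8.62)/2 × 6 = 175.05
  [8→9.5]: (8.62+5.53)/2 × 1.5 = 10.6125
  [9.5→15.5]: (5.53+0.94)/2 × 6 = 19.41
  Sum = 287.6875 µg/mL·h

AUC = 288 µg/mL·h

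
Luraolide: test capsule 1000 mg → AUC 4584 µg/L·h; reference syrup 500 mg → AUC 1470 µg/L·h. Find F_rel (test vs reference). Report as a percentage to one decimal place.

F_rel = (AUC_test/D_test) / (AUC_ref/D_ref)
      = (4584/1000) / (1470/500)
      = 4.584 / 2.94 = 1.5592 = 155.92%

F_rel = 155.9%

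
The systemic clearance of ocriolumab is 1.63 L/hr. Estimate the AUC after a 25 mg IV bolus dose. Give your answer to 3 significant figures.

AUC = 15.3 mg/L·hr

AUC_0→∞ = Dose_iv / CL
        = 25 / 1.63 = 15.3374 mg/L·hr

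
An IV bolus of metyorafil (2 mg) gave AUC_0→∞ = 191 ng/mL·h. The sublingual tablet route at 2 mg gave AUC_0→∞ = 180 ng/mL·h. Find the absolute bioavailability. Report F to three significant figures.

F = 0.942

F = (AUC_ev / D_ev) / (AUC_iv / D_iv)
  = (180/2) / (191/2)
  = 90 / 95.5 = 0.9424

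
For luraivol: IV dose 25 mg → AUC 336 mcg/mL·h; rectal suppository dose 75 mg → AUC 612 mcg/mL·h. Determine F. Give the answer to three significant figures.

F = (AUC_ev / D_ev) / (AUC_iv / D_iv)
  = (612/75) / (336/25)
  = 8.16 / 13.44 = 0.6071

F = 0.607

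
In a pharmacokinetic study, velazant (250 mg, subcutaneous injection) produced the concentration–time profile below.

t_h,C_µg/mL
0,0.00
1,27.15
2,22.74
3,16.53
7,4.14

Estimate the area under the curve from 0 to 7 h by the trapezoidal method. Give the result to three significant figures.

Trapezoidal AUC_0→7:
  [0→1]: (0.00+27.15)/2 × 1 = 13.575
  [1→2]: (27.15+22.74)/2 × 1 = 24.945
  [2→3]: (22.74+16.53)/2 × 1 = 19.635
  [3→7]: (16.53+4.14)/2 × 4 = 41.34
  Sum = 99.495 µg/mL·h

AUC = 99.5 µg/mL·h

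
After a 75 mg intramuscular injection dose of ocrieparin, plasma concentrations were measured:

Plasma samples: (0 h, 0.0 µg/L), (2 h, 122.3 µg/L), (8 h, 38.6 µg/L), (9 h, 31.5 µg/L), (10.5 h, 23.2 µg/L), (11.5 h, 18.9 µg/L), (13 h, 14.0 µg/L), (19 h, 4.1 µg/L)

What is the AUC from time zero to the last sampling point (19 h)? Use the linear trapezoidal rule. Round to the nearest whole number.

AUC = 781 µg/L·h

Trapezoidal AUC_0→19:
  [0→2]: (0.0+122.3)/2 × 2 = 122.3
  [2→8]: (122.3+38.6)/2 × 6 = 482.7
  [8→9]: (38.6+31.5)/2 × 1 = 35.05
  [9→10.5]: (31.5+23.2)/2 × 1.5 = 41.025
  [10.5→11.5]: (23.2+18.9)/2 × 1 = 21.05
  [11.5→13]: (18.9+14.0)/2 × 1.5 = 24.675
  [13→19]: (14.0+4.1)/2 × 6 = 54.3
  Sum = 781.1 µg/L·h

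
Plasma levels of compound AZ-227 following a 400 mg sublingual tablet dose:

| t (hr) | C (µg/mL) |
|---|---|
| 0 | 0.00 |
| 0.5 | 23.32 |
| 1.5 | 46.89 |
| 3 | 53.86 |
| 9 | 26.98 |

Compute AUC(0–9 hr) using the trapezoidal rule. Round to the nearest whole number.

AUC = 359 µg/mL·hr

Trapezoidal AUC_0→9:
  [0→0.5]: (0.00+23.32)/2 × 0.5 = 5.83
  [0.5→1.5]: (23.32+46.89)/2 × 1 = 35.105
  [1.5→3]: (46.89+53.86)/2 × 1.5 = 75.5625
  [3→9]: (53.86+26.98)/2 × 6 = 242.52
  Sum = 359.0175 µg/mL·hr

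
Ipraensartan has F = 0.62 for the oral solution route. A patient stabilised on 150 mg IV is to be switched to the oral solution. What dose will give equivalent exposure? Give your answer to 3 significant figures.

For equal systemic exposure: F × D_ev = D_iv
D_ev = D_iv / F = 150 / 0.62 = 241.935 mg

D_oral = 242 mg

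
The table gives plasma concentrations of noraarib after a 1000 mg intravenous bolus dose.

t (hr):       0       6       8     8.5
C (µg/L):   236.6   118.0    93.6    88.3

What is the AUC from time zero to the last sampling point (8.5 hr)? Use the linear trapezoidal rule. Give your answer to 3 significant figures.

Trapezoidal AUC_0→8.5:
  [0→6]: (236.6+118.0)/2 × 6 = 1063.8
  [6→8]: (118.0+93.6)/2 × 2 = 211.6
  [8→8.5]: (93.6+88.3)/2 × 0.5 = 45.475
  Sum = 1320.875 µg/L·hr

AUC = 1320 µg/L·hr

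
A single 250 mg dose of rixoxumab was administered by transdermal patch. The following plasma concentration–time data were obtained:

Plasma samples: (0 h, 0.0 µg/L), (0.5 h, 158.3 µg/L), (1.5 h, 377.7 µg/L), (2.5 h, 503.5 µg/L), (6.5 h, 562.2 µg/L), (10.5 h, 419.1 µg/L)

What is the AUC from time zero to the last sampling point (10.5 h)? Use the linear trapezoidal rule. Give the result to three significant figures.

Trapezoidal AUC_0→10.5:
  [0→0.5]: (0.0+158.3)/2 × 0.5 = 39.575
  [0.5→1.5]: (158.3+377.7)/2 × 1 = 268.0
  [1.5→2.5]: (377.7+503.5)/2 × 1 = 440.6
  [2.5→6.5]: (503.5+562.2)/2 × 4 = 2131.4
  [6.5→10.5]: (562.2+419.1)/2 × 4 = 1962.6
  Sum = 4842.175 µg/L·h

AUC = 4840 µg/L·h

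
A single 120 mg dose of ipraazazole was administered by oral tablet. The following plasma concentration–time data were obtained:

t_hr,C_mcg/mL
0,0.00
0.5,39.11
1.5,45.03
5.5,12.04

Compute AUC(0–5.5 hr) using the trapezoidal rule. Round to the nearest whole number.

AUC = 166 mcg/mL·hr

Trapezoidal AUC_0→5.5:
  [0→0.5]: (0.00+39.11)/2 × 0.5 = 9.7775
  [0.5→1.5]: (39.11+45.03)/2 × 1 = 42.07
  [1.5→5.5]: (45.03+12.04)/2 × 4 = 114.14
  Sum = 165.9875 mcg/mL·hr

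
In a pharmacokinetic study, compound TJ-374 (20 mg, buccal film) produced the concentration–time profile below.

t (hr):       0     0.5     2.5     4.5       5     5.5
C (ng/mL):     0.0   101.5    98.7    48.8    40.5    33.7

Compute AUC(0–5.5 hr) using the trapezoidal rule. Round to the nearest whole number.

AUC = 414 ng/mL·hr

Trapezoidal AUC_0→5.5:
  [0→0.5]: (0.0+101.5)/2 × 0.5 = 25.375
  [0.5→2.5]: (101.5+98.7)/2 × 2 = 200.2
  [2.5→4.5]: (98.7+48.8)/2 × 2 = 147.5
  [4.5→5]: (48.8+40.5)/2 × 0.5 = 22.325
  [5→5.5]: (40.5+33.7)/2 × 0.5 = 18.55
  Sum = 413.95 ng/mL·hr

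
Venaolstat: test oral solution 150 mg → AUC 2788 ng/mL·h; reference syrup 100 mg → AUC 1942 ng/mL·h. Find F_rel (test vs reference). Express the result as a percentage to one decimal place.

F_rel = (AUC_test/D_test) / (AUC_ref/D_ref)
      = (2788/150) / (1942/100)
      = 18.5867 / 19.42 = 0.9571 = 95.71%

F_rel = 95.7%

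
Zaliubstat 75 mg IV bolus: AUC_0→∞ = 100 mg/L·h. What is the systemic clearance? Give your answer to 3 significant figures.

CL = Dose_iv / AUC_0→∞
   = 75 / 100 = 0.75 L/h

CL = 0.750 L/h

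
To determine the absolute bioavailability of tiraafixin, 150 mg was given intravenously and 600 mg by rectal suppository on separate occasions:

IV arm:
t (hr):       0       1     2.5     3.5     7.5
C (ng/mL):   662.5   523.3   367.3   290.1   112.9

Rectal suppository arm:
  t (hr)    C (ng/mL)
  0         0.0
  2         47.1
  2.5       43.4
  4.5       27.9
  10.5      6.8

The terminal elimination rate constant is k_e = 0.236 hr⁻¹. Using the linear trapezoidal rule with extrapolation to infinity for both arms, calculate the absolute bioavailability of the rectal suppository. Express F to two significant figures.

F = 0.024

Trapezoidal AUC_0→7.5 (IV):
  [0→1]: (662.5+523.3)/2 × 1 = 592.9
  [1→2.5]: (523.3+367.3)/2 × 1.5 = 667.95
  [2.5→3.5]: (367.3+290.1)/2 × 1 = 328.7
  [3.5→7.5]: (290.1+112.9)/2 × 4 = 806.0
  Sum = 2395.55 ng/mL·hr
IV tail: 112.9/0.236 = 478.390; AUC_iv,0→∞ = 2395.55 + 478.390 = 2873.94 ng/mL·hr
Trapezoidal AUC_0→10.5 (rectal suppository):
  [0→2]: (0.0+47.1)/2 × 2 = 47.1
  [2→2.5]: (47.1+43.4)/2 × 0.5 = 22.625
  [2.5→4.5]: (43.4+27.9)/2 × 2 = 71.3
  [4.5→10.5]: (27.9+6.8)/2 × 6 = 104.1
  Sum = 245.125 ng/mL·hr
rectal suppository tail: 6.8/0.236 = 28.814; AUC_ev,0→∞ = 245.125 + 28.814 = 273.939 ng/mL·hr
F = (AUC_ev/D_ev)/(AUC_iv/D_iv) = (273.939/600)/(2873.94/150) = 0.456565/19.1596 = 0.0238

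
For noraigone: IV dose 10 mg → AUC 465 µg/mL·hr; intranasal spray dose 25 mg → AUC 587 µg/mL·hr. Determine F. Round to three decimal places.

F = (AUC_ev / D_ev) / (AUC_iv / D_iv)
  = (587/25) / (465/10)
  = 23.48 / 46.5 = 0.5049

F = 0.505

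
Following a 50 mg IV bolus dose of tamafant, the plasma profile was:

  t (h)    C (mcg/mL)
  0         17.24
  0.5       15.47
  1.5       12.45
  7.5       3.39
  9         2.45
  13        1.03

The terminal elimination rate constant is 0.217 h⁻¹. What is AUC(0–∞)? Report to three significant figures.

AUC = 85.7 mcg/mL·h

Trapezoidal AUC_0→13:
  [0→0.5]: (17.24+15.47)/2 × 0.5 = 8.1775
  [0.5→1.5]: (15.47+12.45)/2 × 1 = 13.96
  [1.5→7.5]: (12.45+3.39)/2 × 6 = 47.52
  [7.5→9]: (3.39+2.45)/2 × 1.5 = 4.38
  [9→13]: (2.45+1.03)/2 × 4 = 6.96
  Sum = 80.9975 mcg/mL·h
Extrapolated tail: C_last / k_e = 1.03 / 0.217 = 4.747
AUC_0→∞ = 80.9975 + 4.747 = 85.7445 mcg/mL·h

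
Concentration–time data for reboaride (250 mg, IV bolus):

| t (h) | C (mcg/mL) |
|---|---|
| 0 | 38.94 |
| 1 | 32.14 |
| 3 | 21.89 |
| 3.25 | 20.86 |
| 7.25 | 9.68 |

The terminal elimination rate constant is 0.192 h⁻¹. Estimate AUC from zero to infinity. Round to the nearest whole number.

Trapezoidal AUC_0→7.25:
  [0→1]: (38.94+32.14)/2 × 1 = 35.54
  [1→3]: (32.14+21.89)/2 × 2 = 54.03
  [3→3.25]: (21.89+20.86)/2 × 0.25 = 5.34375
  [3.25→7.25]: (20.86+9.68)/2 × 4 = 61.08
  Sum = 155.99375 mcg/mL·h
Extrapolated tail: C_last / k_e = 9.68 / 0.192 = 50.417
AUC_0→∞ = 155.99375 + 50.417 = 206.41075 mcg/mL·h

AUC = 206 mcg/mL·h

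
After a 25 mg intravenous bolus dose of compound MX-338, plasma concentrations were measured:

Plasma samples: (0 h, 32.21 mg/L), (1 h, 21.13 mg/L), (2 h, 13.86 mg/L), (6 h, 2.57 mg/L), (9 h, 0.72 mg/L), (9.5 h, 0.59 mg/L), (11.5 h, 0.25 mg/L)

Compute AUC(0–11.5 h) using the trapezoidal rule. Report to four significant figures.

Trapezoidal AUC_0→11.5:
  [0→1]: (32.21+21.13)/2 × 1 = 26.67
  [1→2]: (21.13+13.86)/2 × 1 = 17.495
  [2→6]: (13.86+2.57)/2 × 4 = 32.86
  [6→9]: (2.57+0.72)/2 × 3 = 4.935
  [9→9.5]: (0.72+0.59)/2 × 0.5 = 0.3275
  [9.5→11.5]: (0.59+0.25)/2 × 2 = 0.84
  Sum = 83.1275 mg/L·h

AUC = 83.13 mg/L·h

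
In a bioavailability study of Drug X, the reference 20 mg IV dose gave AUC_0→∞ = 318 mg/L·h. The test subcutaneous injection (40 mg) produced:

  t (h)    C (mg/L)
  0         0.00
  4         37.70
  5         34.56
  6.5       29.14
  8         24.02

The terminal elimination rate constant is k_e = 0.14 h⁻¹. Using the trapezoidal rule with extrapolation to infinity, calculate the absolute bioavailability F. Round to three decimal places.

F = 0.583

Trapezoidal AUC_0→8 (subcutaneous injection):
  [0→4]: (0.00+37.70)/2 × 4 = 75.4
  [4→5]: (37.70+34.56)/2 × 1 = 36.13
  [5→6.5]: (34.56+29.14)/2 × 1.5 = 47.775
  [6.5→8]: (29.14+24.02)/2 × 1.5 = 39.87
  Sum = 199.175 mg/L·h
Tail: C_last/k_e = 24.02/0.14 = 171.571
AUC_0→∞ (subcutaneous injection) = 199.175 + 171.571 = 370.746 mg/L·h
F = (AUC_ev/D_ev)/(AUC_iv/D_iv) = (370.746/40)/(318/20) = 9.26865/15.9 = 0.5829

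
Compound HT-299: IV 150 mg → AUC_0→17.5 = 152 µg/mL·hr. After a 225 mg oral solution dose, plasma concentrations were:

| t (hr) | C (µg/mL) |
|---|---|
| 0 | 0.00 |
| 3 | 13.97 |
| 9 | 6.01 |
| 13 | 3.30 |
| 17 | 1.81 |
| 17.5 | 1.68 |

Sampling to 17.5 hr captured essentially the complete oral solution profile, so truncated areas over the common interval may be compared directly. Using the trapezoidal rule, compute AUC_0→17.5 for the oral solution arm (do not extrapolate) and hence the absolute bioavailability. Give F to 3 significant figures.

F = 0.485

Trapezoidal AUC_0→17.5 (oral solution):
  [0→3]: (0.00+13.97)/2 × 3 = 20.955
  [3→9]: (13.97+6.01)/2 × 6 = 59.94
  [9→13]: (6.01+3.30)/2 × 4 = 18.62
  [13→17]: (3.30+1.81)/2 × 4 = 10.22
  [17→17.5]: (1.81+1.68)/2 × 0.5 = 0.8725
  Sum = 110.6075 µg/mL·hr
F = (AUC_ev/D_ev)/(AUC_iv/D_iv) = (110.6075/225)/(152/150) = 0.491589/1.01333 = 0.4851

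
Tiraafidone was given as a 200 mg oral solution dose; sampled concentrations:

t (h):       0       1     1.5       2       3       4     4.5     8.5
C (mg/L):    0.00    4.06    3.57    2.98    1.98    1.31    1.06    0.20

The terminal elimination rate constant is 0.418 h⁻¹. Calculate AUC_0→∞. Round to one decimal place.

AUC = 13.3 mg/L·h

Trapezoidal AUC_0→8.5:
  [0→1]: (0.00+4.06)/2 × 1 = 2.03
  [1→1.5]: (4.06+3.57)/2 × 0.5 = 1.9075
  [1.5→2]: (3.57+2.98)/2 × 0.5 = 1.6375
  [2→3]: (2.98+1.98)/2 × 1 = 2.48
  [3→4]: (1.98+1.31)/2 × 1 = 1.645
  [4→4.5]: (1.31+1.06)/2 × 0.5 = 0.5925
  [4.5→8.5]: (1.06+0.20)/2 × 4 = 2.52
  Sum = 12.8125 mg/L·h
Extrapolated tail: C_last / k_e = 0.20 / 0.418 = 0.478
AUC_0→∞ = 12.8125 + 0.478 = 13.2905 mg/L·h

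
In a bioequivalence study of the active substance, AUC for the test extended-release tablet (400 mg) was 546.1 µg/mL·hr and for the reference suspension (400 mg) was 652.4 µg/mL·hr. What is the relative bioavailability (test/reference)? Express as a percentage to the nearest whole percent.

F_rel = 84%

F_rel = (AUC_test/D_test) / (AUC_ref/D_ref)
      = (546.1/400) / (652.4/400)
      = 1.36525 / 1.631 = 0.8371 = 83.71%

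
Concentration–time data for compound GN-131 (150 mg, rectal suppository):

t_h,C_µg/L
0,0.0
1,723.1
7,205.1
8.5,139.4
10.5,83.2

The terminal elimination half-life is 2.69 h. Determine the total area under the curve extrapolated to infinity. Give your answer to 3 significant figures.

AUC = 3950 µg/L·h

Trapezoidal AUC_0→10.5:
  [0→1]: (0.0+723.1)/2 × 1 = 361.55
  [1→7]: (723.1+205.1)/2 × 6 = 2784.6
  [7→8.5]: (205.1+139.4)/2 × 1.5 = 258.375
  [8.5→10.5]: (139.4+83.2)/2 × 2 = 222.6
  Sum = 3627.125 µg/L·h
k_e = ln2 / t½ = 0.693147 / 2.69 = 0.2577 h^-1
Extrapolated tail: C_last / k_e = 83.2 / 0.2577 = 322.856
AUC_0→∞ = 3627.125 + 322.856 = 3949.981 µg/L·h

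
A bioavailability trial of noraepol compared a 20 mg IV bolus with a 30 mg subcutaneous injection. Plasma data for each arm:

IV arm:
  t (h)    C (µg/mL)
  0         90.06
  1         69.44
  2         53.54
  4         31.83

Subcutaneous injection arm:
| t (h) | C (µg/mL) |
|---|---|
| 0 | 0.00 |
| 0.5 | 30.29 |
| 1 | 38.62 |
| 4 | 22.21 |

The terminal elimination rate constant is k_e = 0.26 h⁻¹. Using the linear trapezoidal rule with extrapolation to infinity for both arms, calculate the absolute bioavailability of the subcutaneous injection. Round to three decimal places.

Trapezoidal AUC_0→4 (IV):
  [0→1]: (90.06+69.44)/2 × 1 = 79.75
  [1→2]: (69.44+53.54)/2 × 1 = 61.49
  [2→4]: (53.54+31.83)/2 × 2 = 85.37
  Sum = 226.61 µg/mL·h
IV tail: 31.83/0.26 = 122.423; AUC_iv,0→∞ = 226.61 + 122.423 = 349.033 µg/mL·h
Trapezoidal AUC_0→4 (subcutaneous injection):
  [0→0.5]: (0.00+30.29)/2 × 0.5 = 7.5725
  [0.5→1]: (30.29+38.62)/2 × 0.5 = 17.2275
  [1→4]: (38.62+22.21)/2 × 3 = 91.245
  Sum = 116.045 µg/mL·h
subcutaneous injection tail: 22.21/0.26 = 85.423; AUC_ev,0→∞ = 116.045 + 85.423 = 201.468 µg/mL·h
F = (AUC_ev/D_ev)/(AUC_iv/D_iv) = (201.468/30)/(349.033/20) = 6.7156/17.45165 = 0.3848

F = 0.385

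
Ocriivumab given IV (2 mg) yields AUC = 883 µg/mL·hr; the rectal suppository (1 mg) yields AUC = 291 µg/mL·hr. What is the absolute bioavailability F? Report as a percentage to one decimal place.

F = (AUC_ev / D_ev) / (AUC_iv / D_iv)
  = (291/1) / (883/2)
  = 291 / 441.5 = 0.6591
  = 65.91%

F = 65.9%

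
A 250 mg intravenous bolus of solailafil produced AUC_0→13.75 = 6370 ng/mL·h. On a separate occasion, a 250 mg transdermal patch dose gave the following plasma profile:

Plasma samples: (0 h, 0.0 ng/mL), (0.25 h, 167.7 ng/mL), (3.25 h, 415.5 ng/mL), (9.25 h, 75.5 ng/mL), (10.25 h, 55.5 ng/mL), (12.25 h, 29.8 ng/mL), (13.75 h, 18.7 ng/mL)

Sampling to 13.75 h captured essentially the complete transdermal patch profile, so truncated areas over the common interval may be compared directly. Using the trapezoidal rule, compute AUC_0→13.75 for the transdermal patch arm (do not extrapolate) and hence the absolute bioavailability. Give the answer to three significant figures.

Trapezoidal AUC_0→13.75 (transdermal patch):
  [0→0.25]: (0.0+167.7)/2 × 0.25 = 20.9625
  [0.25→3.25]: (167.7+415.5)/2 × 3 = 874.8
  [3.25→9.25]: (415.5+75.5)/2 × 6 = 1473.0
  [9.25→10.25]: (75.5+55.5)/2 × 1 = 65.5
  [10.25→12.25]: (55.5+29.8)/2 × 2 = 85.3
  [12.25→13.75]: (29.8+18.7)/2 × 1.5 = 36.375
  Sum = 2555.9375 ng/mL·h
F = (AUC_ev/D_ev)/(AUC_iv/D_iv) = (2555.9375/250)/(6370/250) = 10.22375/25.48 = 0.4012

F = 0.401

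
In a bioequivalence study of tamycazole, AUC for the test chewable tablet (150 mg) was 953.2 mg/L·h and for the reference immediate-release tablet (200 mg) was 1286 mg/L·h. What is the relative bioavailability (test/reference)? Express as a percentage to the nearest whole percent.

F_rel = 99%

F_rel = (AUC_test/D_test) / (AUC_ref/D_ref)
      = (953.2/150) / (1286/200)
      = 6.35467 / 6.43 = 0.9883 = 98.83%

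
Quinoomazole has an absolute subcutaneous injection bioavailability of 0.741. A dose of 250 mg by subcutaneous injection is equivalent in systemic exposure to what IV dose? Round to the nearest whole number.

D_iv = 185 mg

Systemic exposure from an extravascular dose = F × D_ev, so the equivalent IV dose is F × D_ev.
D_iv = F × D_ev = 0.741 × 250 = 185.25 mg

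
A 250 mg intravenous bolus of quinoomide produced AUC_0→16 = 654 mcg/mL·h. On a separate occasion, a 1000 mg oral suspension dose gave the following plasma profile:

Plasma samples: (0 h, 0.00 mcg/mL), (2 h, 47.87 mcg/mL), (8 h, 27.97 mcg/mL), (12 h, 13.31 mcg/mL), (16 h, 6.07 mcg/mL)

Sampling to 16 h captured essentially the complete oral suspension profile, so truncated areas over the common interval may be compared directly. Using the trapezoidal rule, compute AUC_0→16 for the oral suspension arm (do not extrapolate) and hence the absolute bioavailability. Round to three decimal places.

F = 0.152

Trapezoidal AUC_0→16 (oral suspension):
  [0→2]: (0.00+47.87)/2 × 2 = 47.87
  [2→8]: (47.87+27.97)/2 × 6 = 227.52
  [8→12]: (27.97+13.31)/2 × 4 = 82.56
  [12→16]: (13.31+6.07)/2 × 4 = 38.76
  Sum = 396.71 mcg/mL·h
F = (AUC_ev/D_ev)/(AUC_iv/D_iv) = (396.71/1000)/(654/250) = 0.39671/2.616 = 0.1516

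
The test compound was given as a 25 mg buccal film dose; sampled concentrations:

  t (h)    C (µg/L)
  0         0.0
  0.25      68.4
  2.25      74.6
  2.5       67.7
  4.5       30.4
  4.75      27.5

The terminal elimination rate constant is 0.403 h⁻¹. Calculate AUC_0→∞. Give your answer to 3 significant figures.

AUC = 343 µg/L·h

Trapezoidal AUC_0→4.75:
  [0→0.25]: (0.0+68.4)/2 × 0.25 = 8.55
  [0.25→2.25]: (68.4+74.6)/2 × 2 = 143.0
  [2.25→2.5]: (74.6+67.7)/2 × 0.25 = 17.7875
  [2.5→4.5]: (67.7+30.4)/2 × 2 = 98.1
  [4.5→4.75]: (30.4+27.5)/2 × 0.25 = 7.2375
  Sum = 274.675 µg/L·h
Extrapolated tail: C_last / k_e = 27.5 / 0.403 = 68.238
AUC_0→∞ = 274.675 + 68.238 = 342.913 µg/L·h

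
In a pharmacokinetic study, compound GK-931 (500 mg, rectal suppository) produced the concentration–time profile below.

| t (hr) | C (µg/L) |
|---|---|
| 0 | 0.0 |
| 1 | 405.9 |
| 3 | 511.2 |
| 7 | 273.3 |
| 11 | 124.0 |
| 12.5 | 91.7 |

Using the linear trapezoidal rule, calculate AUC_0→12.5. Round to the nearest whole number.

Trapezoidal AUC_0→12.5:
  [0→1]: (0.0+405.9)/2 × 1 = 202.95
  [1→3]: (405.9+511.2)/2 × 2 = 917.1
  [3→7]: (511.2+273.3)/2 × 4 = 1569.0
  [7→11]: (273.3+124.0)/2 × 4 = 794.6
  [11→12.5]: (124.0+91.7)/2 × 1.5 = 161.775
  Sum = 3645.425 µg/L·hr

AUC = 3645 µg/L·hr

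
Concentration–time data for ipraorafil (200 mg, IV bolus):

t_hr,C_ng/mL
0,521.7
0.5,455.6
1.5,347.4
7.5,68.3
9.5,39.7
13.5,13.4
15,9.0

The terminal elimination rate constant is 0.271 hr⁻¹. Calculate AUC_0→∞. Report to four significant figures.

AUC = 2157 ng/mL·hr

Trapezoidal AUC_0→15:
  [0→0.5]: (521.7+455.6)/2 × 0.5 = 244.325
  [0.5→1.5]: (455.6+347.4)/2 × 1 = 401.5
  [1.5→7.5]: (347.4+68.3)/2 × 6 = 1247.1
  [7.5→9.5]: (68.3+39.7)/2 × 2 = 108.0
  [9.5→13.5]: (39.7+13.4)/2 × 4 = 106.2
  [13.5→15]: (13.4+9.0)/2 × 1.5 = 16.8
  Sum = 2123.925 ng/mL·hr
Extrapolated tail: C_last / k_e = 9.0 / 0.271 = 33.210
AUC_0→∞ = 2123.925 + 33.210 = 2157.135 ng/mL·hr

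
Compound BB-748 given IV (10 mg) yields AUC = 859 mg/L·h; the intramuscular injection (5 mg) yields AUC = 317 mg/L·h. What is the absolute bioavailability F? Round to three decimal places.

F = 0.738

F = (AUC_ev / D_ev) / (AUC_iv / D_iv)
  = (317/5) / (859/10)
  = 63.4 / 85.9 = 0.7381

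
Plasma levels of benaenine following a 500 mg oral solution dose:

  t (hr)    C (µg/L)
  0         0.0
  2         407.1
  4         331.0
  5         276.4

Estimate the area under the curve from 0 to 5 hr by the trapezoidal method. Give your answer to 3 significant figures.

Trapezoidal AUC_0→5:
  [0→2]: (0.0+407.1)/2 × 2 = 407.1
  [2→4]: (407.1+331.0)/2 × 2 = 738.1
  [4→5]: (331.0+276.4)/2 × 1 = 303.7
  Sum = 1448.9 µg/L·hr

AUC = 1450 µg/L·hr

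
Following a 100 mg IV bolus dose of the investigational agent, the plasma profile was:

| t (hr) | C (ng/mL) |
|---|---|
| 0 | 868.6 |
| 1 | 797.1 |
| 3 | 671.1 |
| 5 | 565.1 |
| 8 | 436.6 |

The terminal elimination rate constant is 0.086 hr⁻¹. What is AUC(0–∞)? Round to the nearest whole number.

Trapezoidal AUC_0→8:
  [0→1]: (868.6+797.1)/2 × 1 = 832.85
  [1→3]: (797.1+671.1)/2 × 2 = 1468.2
  [3→5]: (671.1+565.1)/2 × 2 = 1236.2
  [5→8]: (565.1+436.6)/2 × 3 = 1502.55
  Sum = 5039.8 ng/mL·hr
Extrapolated tail: C_last / k_e = 436.6 / 0.086 = 5076.744
AUC_0→∞ = 5039.8 + 5076.744 = 10116.544 ng/mL·hr

AUC = 10117 ng/mL·hr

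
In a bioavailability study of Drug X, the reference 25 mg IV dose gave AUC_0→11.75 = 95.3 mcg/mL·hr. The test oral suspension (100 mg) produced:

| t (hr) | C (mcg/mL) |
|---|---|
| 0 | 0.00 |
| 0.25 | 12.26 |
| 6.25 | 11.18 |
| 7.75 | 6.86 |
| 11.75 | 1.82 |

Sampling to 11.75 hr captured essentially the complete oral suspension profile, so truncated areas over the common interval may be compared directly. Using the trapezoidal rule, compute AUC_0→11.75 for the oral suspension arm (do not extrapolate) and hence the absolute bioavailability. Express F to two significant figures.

F = 0.27

Trapezoidal AUC_0→11.75 (oral suspension):
  [0→0.25]: (0.00+12.26)/2 × 0.25 = 1.5325
  [0.25→6.25]: (12.26+11.18)/2 × 6 = 70.32
  [6.25→7.75]: (11.18+6.86)/2 × 1.5 = 13.53
  [7.75→11.75]: (6.86+1.82)/2 × 4 = 17.36
  Sum = 102.7425 mcg/mL·hr
F = (AUC_ev/D_ev)/(AUC_iv/D_iv) = (102.7425/100)/(95.3/25) = 1.027425/3.812 = 0.2695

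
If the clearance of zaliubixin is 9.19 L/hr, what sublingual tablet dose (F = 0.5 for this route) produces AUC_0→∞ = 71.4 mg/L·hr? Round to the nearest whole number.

Dose = CL × AUC_0→∞ / F
     = 9.19 × 71.4 / 0.5 = 1312.332 mg

Dose = 1312 mg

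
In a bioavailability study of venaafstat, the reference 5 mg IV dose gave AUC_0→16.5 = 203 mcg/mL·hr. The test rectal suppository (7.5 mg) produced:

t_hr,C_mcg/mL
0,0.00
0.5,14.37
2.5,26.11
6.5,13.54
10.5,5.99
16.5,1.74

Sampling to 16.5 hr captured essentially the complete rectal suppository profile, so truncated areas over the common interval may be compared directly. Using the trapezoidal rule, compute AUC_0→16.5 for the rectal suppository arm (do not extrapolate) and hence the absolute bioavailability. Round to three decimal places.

Trapezoidal AUC_0→16.5 (rectal suppository):
  [0→0.5]: (0.00+14.37)/2 × 0.5 = 3.5925
  [0.5→2.5]: (14.37+26.11)/2 × 2 = 40.48
  [2.5→6.5]: (26.11+13.54)/2 × 4 = 79.3
  [6.5→10.5]: (13.54+5.99)/2 × 4 = 39.06
  [10.5→16.5]: (5.99+1.74)/2 × 6 = 23.19
  Sum = 185.6225 mcg/mL·hr
F = (AUC_ev/D_ev)/(AUC_iv/D_iv) = (185.6225/7.5)/(203/5) = 24.7497/40.6 = 0.6096

F = 0.610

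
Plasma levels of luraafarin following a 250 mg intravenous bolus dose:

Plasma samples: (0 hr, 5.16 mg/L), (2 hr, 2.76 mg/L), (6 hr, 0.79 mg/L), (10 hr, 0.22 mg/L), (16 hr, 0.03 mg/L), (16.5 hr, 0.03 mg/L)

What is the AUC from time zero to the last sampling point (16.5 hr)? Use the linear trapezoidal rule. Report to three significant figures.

Trapezoidal AUC_0→16.5:
  [0→2]: (5.16+2.76)/2 × 2 = 7.92
  [2→6]: (2.76+0.79)/2 × 4 = 7.1
  [6→10]: (0.79+0.22)/2 × 4 = 2.02
  [10→16]: (0.22+0.03)/2 × 6 = 0.75
  [16→16.5]: (0.03+0.03)/2 × 0.5 = 0.015
  Sum = 17.805 mg/L·hr

AUC = 17.8 mg/L·hr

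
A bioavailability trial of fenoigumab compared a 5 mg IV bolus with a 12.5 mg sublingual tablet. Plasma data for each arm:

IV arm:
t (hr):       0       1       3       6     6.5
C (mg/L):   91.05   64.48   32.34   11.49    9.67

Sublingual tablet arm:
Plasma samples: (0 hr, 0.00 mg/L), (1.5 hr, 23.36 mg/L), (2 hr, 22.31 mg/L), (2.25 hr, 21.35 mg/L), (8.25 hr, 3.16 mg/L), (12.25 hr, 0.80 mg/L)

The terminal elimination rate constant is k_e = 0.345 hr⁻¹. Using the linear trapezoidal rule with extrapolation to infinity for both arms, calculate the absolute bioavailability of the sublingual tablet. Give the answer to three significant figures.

Trapezoidal AUC_0→6.5 (IV):
  [0→1]: (91.05+64.48)/2 × 1 = 77.765
  [1→3]: (64.48+32.34)/2 × 2 = 96.82
  [3→6]: (32.34+11.49)/2 × 3 = 65.745
  [6→6.5]: (11.49+9.67)/2 × 0.5 = 5.29
  Sum = 245.62 mg/L·hr
IV tail: 9.67/0.345 = 28.029; AUC_iv,0→∞ = 245.62 + 28.029 = 273.649 mg/L·hr
Trapezoidal AUC_0→12.25 (sublingual tablet):
  [0→1.5]: (0.00+23.36)/2 × 1.5 = 17.52
  [1.5→2]: (23.36+22.31)/2 × 0.5 = 11.4175
  [2→2.25]: (22.31+21.35)/2 × 0.25 = 5.4575
  [2.25→8.25]: (21.35+3.16)/2 × 6 = 73.53
  [8.25→12.25]: (3.16+0.80)/2 × 4 = 7.92
  Sum = 115.845 mg/L·hr
sublingual tablet tail: 0.80/0.345 = 2.319; AUC_ev,0→∞ = 115.845 + 2.319 = 118.164 mg/L·hr
F = (AUC_ev/D_ev)/(AUC_iv/D_iv) = (118.164/12.5)/(273.649/5) = 9.45312/54.7298 = 0.1727

F = 0.173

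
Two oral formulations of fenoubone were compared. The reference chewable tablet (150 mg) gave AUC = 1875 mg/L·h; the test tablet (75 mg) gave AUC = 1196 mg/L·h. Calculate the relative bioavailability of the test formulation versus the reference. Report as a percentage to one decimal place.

F_rel = (AUC_test/D_test) / (AUC_ref/D_ref)
      = (1196/75) / (1875/150)
      = 15.9467 / 12.5 = 1.2757 = 127.57%

F_rel = 127.6%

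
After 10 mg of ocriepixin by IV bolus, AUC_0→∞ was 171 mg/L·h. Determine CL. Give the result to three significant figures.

CL = Dose_iv / AUC_0→∞
   = 10 / 171 = 0.0584795 L/h

CL = 0.0585 L/h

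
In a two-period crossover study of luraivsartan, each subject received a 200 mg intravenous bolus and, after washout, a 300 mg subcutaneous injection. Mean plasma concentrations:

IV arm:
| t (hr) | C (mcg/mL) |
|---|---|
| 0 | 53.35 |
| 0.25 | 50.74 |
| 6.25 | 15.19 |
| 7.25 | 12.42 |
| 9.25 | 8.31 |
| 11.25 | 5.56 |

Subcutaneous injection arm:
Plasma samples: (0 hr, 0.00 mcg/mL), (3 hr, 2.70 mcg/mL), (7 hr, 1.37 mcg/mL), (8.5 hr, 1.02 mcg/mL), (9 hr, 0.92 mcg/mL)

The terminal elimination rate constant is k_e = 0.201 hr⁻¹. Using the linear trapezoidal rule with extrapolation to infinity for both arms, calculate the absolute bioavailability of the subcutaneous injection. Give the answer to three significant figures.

Trapezoidal AUC_0→11.25 (IV):
  [0→0.25]: (53.35+50.74)/2 × 0.25 = 13.01125
  [0.25→6.25]: (50.74+15.19)/2 × 6 = 197.79
  [6.25→7.25]: (15.19+12.42)/2 × 1 = 13.805
  [7.25→9.25]: (12.42+8.31)/2 × 2 = 20.73
  [9.25→11.25]: (8.31+5.56)/2 × 2 = 13.87
  Sum = 259.20625 mcg/mL·hr
IV tail: 5.56/0.201 = 27.662; AUC_iv,0→∞ = 259.20625 + 27.662 = 286.86825 mcg/mL·hr
Trapezoidal AUC_0→9 (subcutaneous injection):
  [0→3]: (0.00+2.70)/2 × 3 = 4.05
  [3→7]: (2.70+1.37)/2 × 4 = 8.14
  [7→8.5]: (1.37+1.02)/2 × 1.5 = 1.7925
  [8.5→9]: (1.02+0.92)/2 × 0.5 = 0.485
  Sum = 14.4675 mcg/mL·hr
subcutaneous injection tail: 0.92/0.201 = 4.577; AUC_ev,0→∞ = 14.4675 + 4.577 = 19.0445 mcg/mL·hr
F = (AUC_ev/D_ev)/(AUC_iv/D_iv) = (19.0445/300)/(286.86825/200) = 0.0634817/1.43434 = 0.0443

F = 0.0443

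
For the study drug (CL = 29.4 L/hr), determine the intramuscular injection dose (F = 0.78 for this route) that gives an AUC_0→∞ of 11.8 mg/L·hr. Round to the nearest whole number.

Dose = 445 mg

Dose = CL × AUC_0→∞ / F
     = 29.4 × 11.8 / 0.78 = 444.769 mg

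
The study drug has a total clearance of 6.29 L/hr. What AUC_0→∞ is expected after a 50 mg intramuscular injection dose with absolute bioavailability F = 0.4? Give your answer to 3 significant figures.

AUC = 3.18 mg/L·hr

AUC_0→∞ = F × Dose / CL
        = 0.4 × 50 / 6.29 = 3.17965 mg/L·hr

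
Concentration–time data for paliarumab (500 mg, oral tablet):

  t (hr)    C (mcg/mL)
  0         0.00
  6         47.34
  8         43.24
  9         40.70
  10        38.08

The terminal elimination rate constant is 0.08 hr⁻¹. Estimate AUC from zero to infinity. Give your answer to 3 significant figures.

AUC = 790 mcg/mL·hr

Trapezoidal AUC_0→10:
  [0→6]: (0.00+47.34)/2 × 6 = 142.02
  [6→8]: (47.34+43.24)/2 × 2 = 90.58
  [8→9]: (43.24+40.70)/2 × 1 = 41.97
  [9→10]: (40.70+38.08)/2 × 1 = 39.39
  Sum = 313.96 mcg/mL·hr
Extrapolated tail: C_last / k_e = 38.08 / 0.08 = 476.000
AUC_0→∞ = 313.96 + 476.000 = 789.96 mcg/mL·hr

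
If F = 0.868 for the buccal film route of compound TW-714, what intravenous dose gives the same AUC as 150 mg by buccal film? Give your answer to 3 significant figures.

Systemic exposure from an extravascular dose = F × D_ev, so the equivalent IV dose is F × D_ev.
D_iv = F × D_ev = 0.868 × 150 = 130.2 mg

D_iv = 130 mg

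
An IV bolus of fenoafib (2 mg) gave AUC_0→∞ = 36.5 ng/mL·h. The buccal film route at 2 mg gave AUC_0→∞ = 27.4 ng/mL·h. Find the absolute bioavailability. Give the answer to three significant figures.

F = 0.751

F = (AUC_ev / D_ev) / (AUC_iv / D_iv)
  = (27.4/2) / (36.5/2)
  = 13.7 / 18.25 = 0.7507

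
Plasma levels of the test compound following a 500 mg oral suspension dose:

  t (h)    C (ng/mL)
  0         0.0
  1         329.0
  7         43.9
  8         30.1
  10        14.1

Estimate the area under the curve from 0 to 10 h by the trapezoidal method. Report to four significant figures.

AUC = 1364 ng/mL·h

Trapezoidal AUC_0→10:
  [0→1]: (0.0+329.0)/2 × 1 = 164.5
  [1→7]: (329.0+43.9)/2 × 6 = 1118.7
  [7→8]: (43.9+30.1)/2 × 1 = 37.0
  [8→10]: (30.1+14.1)/2 × 2 = 44.2
  Sum = 1364.4 ng/mL·h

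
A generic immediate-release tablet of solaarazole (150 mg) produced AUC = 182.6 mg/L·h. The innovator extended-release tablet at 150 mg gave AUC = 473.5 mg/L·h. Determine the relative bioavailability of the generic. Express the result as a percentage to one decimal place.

F_rel = (AUC_test/D_test) / (AUC_ref/D_ref)
      = (182.6/150) / (473.5/150)
      = 1.21733 / 3.15667 = 0.3856 = 38.56%

F_rel = 38.6%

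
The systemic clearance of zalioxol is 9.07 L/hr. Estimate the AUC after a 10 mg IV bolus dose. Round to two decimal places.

AUC = 1.10 mg/L·hr

AUC_0→∞ = Dose_iv / CL
        = 10 / 9.07 = 1.10254 mg/L·hr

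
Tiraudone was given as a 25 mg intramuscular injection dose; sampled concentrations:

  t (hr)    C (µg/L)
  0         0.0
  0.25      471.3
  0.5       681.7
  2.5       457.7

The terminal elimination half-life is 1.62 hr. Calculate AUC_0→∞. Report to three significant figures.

AUC = 2410 µg/L·hr

Trapezoidal AUC_0→2.5:
  [0→0.25]: (0.0+471.3)/2 × 0.25 = 58.9125
  [0.25→0.5]: (471.3+681.7)/2 × 0.25 = 144.125
  [0.5→2.5]: (681.7+457.7)/2 × 2 = 1139.4
  Sum = 1342.4375 µg/L·hr
k_e = ln2 / t½ = 0.693147 / 1.62 = 0.4279 hr^-1
Extrapolated tail: C_last / k_e = 457.7 / 0.4279 = 1069.642
AUC_0→∞ = 1342.4375 + 1069.642 = 2412.0795 µg/L·hr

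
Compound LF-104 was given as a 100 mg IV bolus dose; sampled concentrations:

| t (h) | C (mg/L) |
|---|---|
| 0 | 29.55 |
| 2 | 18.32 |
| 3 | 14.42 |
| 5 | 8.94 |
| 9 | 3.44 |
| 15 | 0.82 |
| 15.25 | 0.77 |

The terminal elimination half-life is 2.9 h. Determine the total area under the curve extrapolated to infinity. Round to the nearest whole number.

AUC = 129 mg/L·h

Trapezoidal AUC_0→15.25:
  [0→2]: (29.55+18.32)/2 × 2 = 47.87
  [2→3]: (18.32+14.42)/2 × 1 = 16.37
  [3→5]: (14.42+8.94)/2 × 2 = 23.36
  [5→9]: (8.94+3.44)/2 × 4 = 24.76
  [9→15]: (3.44+0.82)/2 × 6 = 12.78
  [15→15.25]: (0.82+0.77)/2 × 0.25 = 0.19875
  Sum = 125.33875 mg/L·h
k_e = ln2 / t½ = 0.693147 / 2.9 = 0.2390 h^-1
Extrapolated tail: C_last / k_e = 0.77 / 0.239 = 3.222
AUC_0→∞ = 125.33875 + 3.222 = 128.56075 mg/L·h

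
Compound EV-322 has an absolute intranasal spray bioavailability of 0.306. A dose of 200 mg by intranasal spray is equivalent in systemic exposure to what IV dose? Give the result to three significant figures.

Systemic exposure from an extravascular dose = F × D_ev, so the equivalent IV dose is F × D_ev.
D_iv = F × D_ev = 0.306 × 200 = 61.2 mg

D_iv = 61.2 mg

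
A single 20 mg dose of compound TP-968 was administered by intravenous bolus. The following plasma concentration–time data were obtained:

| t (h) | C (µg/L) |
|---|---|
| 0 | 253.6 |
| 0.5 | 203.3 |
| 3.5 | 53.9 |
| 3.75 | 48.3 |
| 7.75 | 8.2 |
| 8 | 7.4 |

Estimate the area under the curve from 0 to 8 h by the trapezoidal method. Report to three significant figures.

Trapezoidal AUC_0→8:
  [0→0.5]: (253.6+203.3)/2 × 0.5 = 114.225
  [0.5→3.5]: (203.3+53.9)/2 × 3 = 385.8
  [3.5→3.75]: (53.9+48.3)/2 × 0.25 = 12.775
  [3.75→7.75]: (48.3+8.2)/2 × 4 = 113.0
  [7.75→8]: (8.2+7.4)/2 × 0.25 = 1.95
  Sum = 627.75 µg/L·h

AUC = 628 µg/L·h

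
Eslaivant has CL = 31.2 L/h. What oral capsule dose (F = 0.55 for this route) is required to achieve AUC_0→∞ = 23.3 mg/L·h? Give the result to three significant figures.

Dose = CL × AUC_0→∞ / F
     = 31.2 × 23.3 / 0.55 = 1321.75 mg

Dose = 1320 mg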